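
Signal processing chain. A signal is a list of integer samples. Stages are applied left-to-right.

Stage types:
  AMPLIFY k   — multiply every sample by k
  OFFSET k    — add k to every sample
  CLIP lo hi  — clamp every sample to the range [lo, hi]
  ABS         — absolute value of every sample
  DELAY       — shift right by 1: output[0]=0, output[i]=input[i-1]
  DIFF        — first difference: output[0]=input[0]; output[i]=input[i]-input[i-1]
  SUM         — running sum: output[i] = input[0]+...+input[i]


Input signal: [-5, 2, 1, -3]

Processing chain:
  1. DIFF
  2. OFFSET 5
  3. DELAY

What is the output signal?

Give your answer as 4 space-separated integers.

Answer: 0 0 12 4

Derivation:
Input: [-5, 2, 1, -3]
Stage 1 (DIFF): s[0]=-5, 2--5=7, 1-2=-1, -3-1=-4 -> [-5, 7, -1, -4]
Stage 2 (OFFSET 5): -5+5=0, 7+5=12, -1+5=4, -4+5=1 -> [0, 12, 4, 1]
Stage 3 (DELAY): [0, 0, 12, 4] = [0, 0, 12, 4] -> [0, 0, 12, 4]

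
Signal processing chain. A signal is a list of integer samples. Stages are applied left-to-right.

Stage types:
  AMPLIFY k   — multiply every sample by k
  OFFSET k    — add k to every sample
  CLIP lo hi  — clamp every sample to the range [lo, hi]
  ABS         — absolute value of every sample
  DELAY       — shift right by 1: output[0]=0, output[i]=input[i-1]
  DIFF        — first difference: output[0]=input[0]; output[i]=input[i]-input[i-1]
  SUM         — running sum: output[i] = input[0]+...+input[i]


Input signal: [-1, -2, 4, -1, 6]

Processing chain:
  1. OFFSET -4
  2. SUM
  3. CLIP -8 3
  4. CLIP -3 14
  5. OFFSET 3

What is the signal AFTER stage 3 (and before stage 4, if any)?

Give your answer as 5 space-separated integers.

Input: [-1, -2, 4, -1, 6]
Stage 1 (OFFSET -4): -1+-4=-5, -2+-4=-6, 4+-4=0, -1+-4=-5, 6+-4=2 -> [-5, -6, 0, -5, 2]
Stage 2 (SUM): sum[0..0]=-5, sum[0..1]=-11, sum[0..2]=-11, sum[0..3]=-16, sum[0..4]=-14 -> [-5, -11, -11, -16, -14]
Stage 3 (CLIP -8 3): clip(-5,-8,3)=-5, clip(-11,-8,3)=-8, clip(-11,-8,3)=-8, clip(-16,-8,3)=-8, clip(-14,-8,3)=-8 -> [-5, -8, -8, -8, -8]

Answer: -5 -8 -8 -8 -8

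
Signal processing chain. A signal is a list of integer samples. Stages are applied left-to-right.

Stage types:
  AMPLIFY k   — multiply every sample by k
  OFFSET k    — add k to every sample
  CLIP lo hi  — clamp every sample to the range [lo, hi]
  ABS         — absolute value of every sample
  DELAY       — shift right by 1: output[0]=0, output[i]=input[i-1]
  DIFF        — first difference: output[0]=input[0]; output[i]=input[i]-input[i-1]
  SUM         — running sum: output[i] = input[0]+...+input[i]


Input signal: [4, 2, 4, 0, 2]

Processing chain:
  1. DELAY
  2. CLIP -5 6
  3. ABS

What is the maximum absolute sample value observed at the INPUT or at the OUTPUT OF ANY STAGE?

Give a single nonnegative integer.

Input: [4, 2, 4, 0, 2] (max |s|=4)
Stage 1 (DELAY): [0, 4, 2, 4, 0] = [0, 4, 2, 4, 0] -> [0, 4, 2, 4, 0] (max |s|=4)
Stage 2 (CLIP -5 6): clip(0,-5,6)=0, clip(4,-5,6)=4, clip(2,-5,6)=2, clip(4,-5,6)=4, clip(0,-5,6)=0 -> [0, 4, 2, 4, 0] (max |s|=4)
Stage 3 (ABS): |0|=0, |4|=4, |2|=2, |4|=4, |0|=0 -> [0, 4, 2, 4, 0] (max |s|=4)
Overall max amplitude: 4

Answer: 4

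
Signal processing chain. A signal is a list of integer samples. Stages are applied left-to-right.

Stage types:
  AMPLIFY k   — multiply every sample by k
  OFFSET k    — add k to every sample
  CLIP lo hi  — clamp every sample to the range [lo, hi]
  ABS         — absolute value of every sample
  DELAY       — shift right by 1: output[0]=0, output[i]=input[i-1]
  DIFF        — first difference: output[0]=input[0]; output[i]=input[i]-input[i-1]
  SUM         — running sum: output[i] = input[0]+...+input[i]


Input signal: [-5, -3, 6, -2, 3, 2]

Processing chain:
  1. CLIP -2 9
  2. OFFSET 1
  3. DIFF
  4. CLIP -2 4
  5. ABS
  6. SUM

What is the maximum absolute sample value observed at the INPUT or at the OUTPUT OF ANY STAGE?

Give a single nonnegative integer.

Input: [-5, -3, 6, -2, 3, 2] (max |s|=6)
Stage 1 (CLIP -2 9): clip(-5,-2,9)=-2, clip(-3,-2,9)=-2, clip(6,-2,9)=6, clip(-2,-2,9)=-2, clip(3,-2,9)=3, clip(2,-2,9)=2 -> [-2, -2, 6, -2, 3, 2] (max |s|=6)
Stage 2 (OFFSET 1): -2+1=-1, -2+1=-1, 6+1=7, -2+1=-1, 3+1=4, 2+1=3 -> [-1, -1, 7, -1, 4, 3] (max |s|=7)
Stage 3 (DIFF): s[0]=-1, -1--1=0, 7--1=8, -1-7=-8, 4--1=5, 3-4=-1 -> [-1, 0, 8, -8, 5, -1] (max |s|=8)
Stage 4 (CLIP -2 4): clip(-1,-2,4)=-1, clip(0,-2,4)=0, clip(8,-2,4)=4, clip(-8,-2,4)=-2, clip(5,-2,4)=4, clip(-1,-2,4)=-1 -> [-1, 0, 4, -2, 4, -1] (max |s|=4)
Stage 5 (ABS): |-1|=1, |0|=0, |4|=4, |-2|=2, |4|=4, |-1|=1 -> [1, 0, 4, 2, 4, 1] (max |s|=4)
Stage 6 (SUM): sum[0..0]=1, sum[0..1]=1, sum[0..2]=5, sum[0..3]=7, sum[0..4]=11, sum[0..5]=12 -> [1, 1, 5, 7, 11, 12] (max |s|=12)
Overall max amplitude: 12

Answer: 12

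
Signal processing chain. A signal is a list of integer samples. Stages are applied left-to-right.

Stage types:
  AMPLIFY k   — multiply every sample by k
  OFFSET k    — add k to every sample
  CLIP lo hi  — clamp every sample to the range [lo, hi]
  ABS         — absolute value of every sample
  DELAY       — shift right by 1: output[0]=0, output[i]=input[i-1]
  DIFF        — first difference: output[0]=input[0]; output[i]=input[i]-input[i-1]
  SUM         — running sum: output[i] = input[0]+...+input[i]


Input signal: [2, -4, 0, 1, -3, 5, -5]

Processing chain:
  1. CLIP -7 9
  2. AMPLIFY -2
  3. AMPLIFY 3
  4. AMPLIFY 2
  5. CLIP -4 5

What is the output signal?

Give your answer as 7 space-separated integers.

Answer: -4 5 0 -4 5 -4 5

Derivation:
Input: [2, -4, 0, 1, -3, 5, -5]
Stage 1 (CLIP -7 9): clip(2,-7,9)=2, clip(-4,-7,9)=-4, clip(0,-7,9)=0, clip(1,-7,9)=1, clip(-3,-7,9)=-3, clip(5,-7,9)=5, clip(-5,-7,9)=-5 -> [2, -4, 0, 1, -3, 5, -5]
Stage 2 (AMPLIFY -2): 2*-2=-4, -4*-2=8, 0*-2=0, 1*-2=-2, -3*-2=6, 5*-2=-10, -5*-2=10 -> [-4, 8, 0, -2, 6, -10, 10]
Stage 3 (AMPLIFY 3): -4*3=-12, 8*3=24, 0*3=0, -2*3=-6, 6*3=18, -10*3=-30, 10*3=30 -> [-12, 24, 0, -6, 18, -30, 30]
Stage 4 (AMPLIFY 2): -12*2=-24, 24*2=48, 0*2=0, -6*2=-12, 18*2=36, -30*2=-60, 30*2=60 -> [-24, 48, 0, -12, 36, -60, 60]
Stage 5 (CLIP -4 5): clip(-24,-4,5)=-4, clip(48,-4,5)=5, clip(0,-4,5)=0, clip(-12,-4,5)=-4, clip(36,-4,5)=5, clip(-60,-4,5)=-4, clip(60,-4,5)=5 -> [-4, 5, 0, -4, 5, -4, 5]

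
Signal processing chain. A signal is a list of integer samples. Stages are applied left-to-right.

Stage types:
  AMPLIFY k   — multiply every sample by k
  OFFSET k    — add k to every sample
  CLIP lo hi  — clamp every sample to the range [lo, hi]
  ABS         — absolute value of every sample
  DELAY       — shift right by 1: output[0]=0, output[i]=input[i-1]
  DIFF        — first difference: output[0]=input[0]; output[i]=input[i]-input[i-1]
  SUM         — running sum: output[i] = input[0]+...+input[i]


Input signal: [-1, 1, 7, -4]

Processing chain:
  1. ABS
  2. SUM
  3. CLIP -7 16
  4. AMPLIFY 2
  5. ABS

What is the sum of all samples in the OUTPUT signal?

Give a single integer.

Answer: 50

Derivation:
Input: [-1, 1, 7, -4]
Stage 1 (ABS): |-1|=1, |1|=1, |7|=7, |-4|=4 -> [1, 1, 7, 4]
Stage 2 (SUM): sum[0..0]=1, sum[0..1]=2, sum[0..2]=9, sum[0..3]=13 -> [1, 2, 9, 13]
Stage 3 (CLIP -7 16): clip(1,-7,16)=1, clip(2,-7,16)=2, clip(9,-7,16)=9, clip(13,-7,16)=13 -> [1, 2, 9, 13]
Stage 4 (AMPLIFY 2): 1*2=2, 2*2=4, 9*2=18, 13*2=26 -> [2, 4, 18, 26]
Stage 5 (ABS): |2|=2, |4|=4, |18|=18, |26|=26 -> [2, 4, 18, 26]
Output sum: 50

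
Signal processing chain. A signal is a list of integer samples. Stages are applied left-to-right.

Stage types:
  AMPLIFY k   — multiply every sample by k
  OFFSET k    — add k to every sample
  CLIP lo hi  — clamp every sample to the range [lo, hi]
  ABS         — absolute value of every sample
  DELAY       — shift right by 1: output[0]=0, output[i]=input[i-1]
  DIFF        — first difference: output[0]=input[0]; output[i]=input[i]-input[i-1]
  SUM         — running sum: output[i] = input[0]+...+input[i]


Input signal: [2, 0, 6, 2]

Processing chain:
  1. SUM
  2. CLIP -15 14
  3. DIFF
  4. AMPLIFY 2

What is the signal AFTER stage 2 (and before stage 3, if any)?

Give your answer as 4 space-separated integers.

Answer: 2 2 8 10

Derivation:
Input: [2, 0, 6, 2]
Stage 1 (SUM): sum[0..0]=2, sum[0..1]=2, sum[0..2]=8, sum[0..3]=10 -> [2, 2, 8, 10]
Stage 2 (CLIP -15 14): clip(2,-15,14)=2, clip(2,-15,14)=2, clip(8,-15,14)=8, clip(10,-15,14)=10 -> [2, 2, 8, 10]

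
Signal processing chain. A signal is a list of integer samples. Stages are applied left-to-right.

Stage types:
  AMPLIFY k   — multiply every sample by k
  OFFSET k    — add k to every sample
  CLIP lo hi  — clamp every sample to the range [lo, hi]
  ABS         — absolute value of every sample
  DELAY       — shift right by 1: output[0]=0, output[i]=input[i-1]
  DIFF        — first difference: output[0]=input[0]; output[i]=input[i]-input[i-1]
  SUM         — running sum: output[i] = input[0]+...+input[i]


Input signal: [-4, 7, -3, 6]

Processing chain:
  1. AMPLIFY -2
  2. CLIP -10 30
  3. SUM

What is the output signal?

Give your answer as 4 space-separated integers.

Input: [-4, 7, -3, 6]
Stage 1 (AMPLIFY -2): -4*-2=8, 7*-2=-14, -3*-2=6, 6*-2=-12 -> [8, -14, 6, -12]
Stage 2 (CLIP -10 30): clip(8,-10,30)=8, clip(-14,-10,30)=-10, clip(6,-10,30)=6, clip(-12,-10,30)=-10 -> [8, -10, 6, -10]
Stage 3 (SUM): sum[0..0]=8, sum[0..1]=-2, sum[0..2]=4, sum[0..3]=-6 -> [8, -2, 4, -6]

Answer: 8 -2 4 -6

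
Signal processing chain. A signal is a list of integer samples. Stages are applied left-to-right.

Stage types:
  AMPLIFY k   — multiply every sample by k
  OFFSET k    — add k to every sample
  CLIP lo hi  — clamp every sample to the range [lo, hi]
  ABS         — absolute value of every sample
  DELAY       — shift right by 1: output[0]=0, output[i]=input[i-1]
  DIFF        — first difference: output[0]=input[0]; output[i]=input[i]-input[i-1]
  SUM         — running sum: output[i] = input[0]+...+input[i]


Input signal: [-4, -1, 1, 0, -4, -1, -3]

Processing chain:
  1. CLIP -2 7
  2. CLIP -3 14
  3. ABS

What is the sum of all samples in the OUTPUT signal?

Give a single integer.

Answer: 9

Derivation:
Input: [-4, -1, 1, 0, -4, -1, -3]
Stage 1 (CLIP -2 7): clip(-4,-2,7)=-2, clip(-1,-2,7)=-1, clip(1,-2,7)=1, clip(0,-2,7)=0, clip(-4,-2,7)=-2, clip(-1,-2,7)=-1, clip(-3,-2,7)=-2 -> [-2, -1, 1, 0, -2, -1, -2]
Stage 2 (CLIP -3 14): clip(-2,-3,14)=-2, clip(-1,-3,14)=-1, clip(1,-3,14)=1, clip(0,-3,14)=0, clip(-2,-3,14)=-2, clip(-1,-3,14)=-1, clip(-2,-3,14)=-2 -> [-2, -1, 1, 0, -2, -1, -2]
Stage 3 (ABS): |-2|=2, |-1|=1, |1|=1, |0|=0, |-2|=2, |-1|=1, |-2|=2 -> [2, 1, 1, 0, 2, 1, 2]
Output sum: 9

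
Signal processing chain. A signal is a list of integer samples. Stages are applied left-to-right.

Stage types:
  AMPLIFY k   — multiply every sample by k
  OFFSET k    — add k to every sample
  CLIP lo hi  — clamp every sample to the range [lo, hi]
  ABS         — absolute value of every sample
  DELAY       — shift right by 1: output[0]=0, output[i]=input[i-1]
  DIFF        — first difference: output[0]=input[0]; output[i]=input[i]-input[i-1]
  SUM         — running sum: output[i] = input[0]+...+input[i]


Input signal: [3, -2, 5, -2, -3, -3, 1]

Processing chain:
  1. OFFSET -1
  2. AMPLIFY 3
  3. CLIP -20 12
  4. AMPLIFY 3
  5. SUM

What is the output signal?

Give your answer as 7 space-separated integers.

Answer: 18 -9 27 0 -36 -72 -72

Derivation:
Input: [3, -2, 5, -2, -3, -3, 1]
Stage 1 (OFFSET -1): 3+-1=2, -2+-1=-3, 5+-1=4, -2+-1=-3, -3+-1=-4, -3+-1=-4, 1+-1=0 -> [2, -3, 4, -3, -4, -4, 0]
Stage 2 (AMPLIFY 3): 2*3=6, -3*3=-9, 4*3=12, -3*3=-9, -4*3=-12, -4*3=-12, 0*3=0 -> [6, -9, 12, -9, -12, -12, 0]
Stage 3 (CLIP -20 12): clip(6,-20,12)=6, clip(-9,-20,12)=-9, clip(12,-20,12)=12, clip(-9,-20,12)=-9, clip(-12,-20,12)=-12, clip(-12,-20,12)=-12, clip(0,-20,12)=0 -> [6, -9, 12, -9, -12, -12, 0]
Stage 4 (AMPLIFY 3): 6*3=18, -9*3=-27, 12*3=36, -9*3=-27, -12*3=-36, -12*3=-36, 0*3=0 -> [18, -27, 36, -27, -36, -36, 0]
Stage 5 (SUM): sum[0..0]=18, sum[0..1]=-9, sum[0..2]=27, sum[0..3]=0, sum[0..4]=-36, sum[0..5]=-72, sum[0..6]=-72 -> [18, -9, 27, 0, -36, -72, -72]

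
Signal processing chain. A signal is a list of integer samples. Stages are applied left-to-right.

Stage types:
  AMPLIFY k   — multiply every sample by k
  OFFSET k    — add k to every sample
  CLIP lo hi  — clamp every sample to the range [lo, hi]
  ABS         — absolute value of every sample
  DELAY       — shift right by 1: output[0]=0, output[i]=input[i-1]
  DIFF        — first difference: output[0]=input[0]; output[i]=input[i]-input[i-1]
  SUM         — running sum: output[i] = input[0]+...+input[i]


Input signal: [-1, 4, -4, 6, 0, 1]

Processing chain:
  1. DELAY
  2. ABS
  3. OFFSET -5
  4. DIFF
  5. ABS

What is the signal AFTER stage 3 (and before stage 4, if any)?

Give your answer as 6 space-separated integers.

Input: [-1, 4, -4, 6, 0, 1]
Stage 1 (DELAY): [0, -1, 4, -4, 6, 0] = [0, -1, 4, -4, 6, 0] -> [0, -1, 4, -4, 6, 0]
Stage 2 (ABS): |0|=0, |-1|=1, |4|=4, |-4|=4, |6|=6, |0|=0 -> [0, 1, 4, 4, 6, 0]
Stage 3 (OFFSET -5): 0+-5=-5, 1+-5=-4, 4+-5=-1, 4+-5=-1, 6+-5=1, 0+-5=-5 -> [-5, -4, -1, -1, 1, -5]

Answer: -5 -4 -1 -1 1 -5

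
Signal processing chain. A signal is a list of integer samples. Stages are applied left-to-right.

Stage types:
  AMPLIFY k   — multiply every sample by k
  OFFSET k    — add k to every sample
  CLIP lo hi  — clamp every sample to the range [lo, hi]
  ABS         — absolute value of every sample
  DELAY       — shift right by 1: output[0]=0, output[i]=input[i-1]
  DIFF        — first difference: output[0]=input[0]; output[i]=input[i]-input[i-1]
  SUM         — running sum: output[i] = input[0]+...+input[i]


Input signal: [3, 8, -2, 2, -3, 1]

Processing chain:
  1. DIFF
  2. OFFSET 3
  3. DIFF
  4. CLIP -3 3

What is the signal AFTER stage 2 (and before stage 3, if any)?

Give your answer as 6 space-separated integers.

Answer: 6 8 -7 7 -2 7

Derivation:
Input: [3, 8, -2, 2, -3, 1]
Stage 1 (DIFF): s[0]=3, 8-3=5, -2-8=-10, 2--2=4, -3-2=-5, 1--3=4 -> [3, 5, -10, 4, -5, 4]
Stage 2 (OFFSET 3): 3+3=6, 5+3=8, -10+3=-7, 4+3=7, -5+3=-2, 4+3=7 -> [6, 8, -7, 7, -2, 7]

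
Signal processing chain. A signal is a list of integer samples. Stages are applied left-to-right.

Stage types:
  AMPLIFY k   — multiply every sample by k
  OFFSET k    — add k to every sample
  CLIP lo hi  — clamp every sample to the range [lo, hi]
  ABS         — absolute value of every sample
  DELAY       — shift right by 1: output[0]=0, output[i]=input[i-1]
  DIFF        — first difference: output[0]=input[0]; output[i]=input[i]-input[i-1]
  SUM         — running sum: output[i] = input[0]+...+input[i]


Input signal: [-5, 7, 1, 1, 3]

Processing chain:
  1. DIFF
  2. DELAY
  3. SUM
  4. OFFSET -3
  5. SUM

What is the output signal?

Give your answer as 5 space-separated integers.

Answer: -3 -11 -7 -9 -11

Derivation:
Input: [-5, 7, 1, 1, 3]
Stage 1 (DIFF): s[0]=-5, 7--5=12, 1-7=-6, 1-1=0, 3-1=2 -> [-5, 12, -6, 0, 2]
Stage 2 (DELAY): [0, -5, 12, -6, 0] = [0, -5, 12, -6, 0] -> [0, -5, 12, -6, 0]
Stage 3 (SUM): sum[0..0]=0, sum[0..1]=-5, sum[0..2]=7, sum[0..3]=1, sum[0..4]=1 -> [0, -5, 7, 1, 1]
Stage 4 (OFFSET -3): 0+-3=-3, -5+-3=-8, 7+-3=4, 1+-3=-2, 1+-3=-2 -> [-3, -8, 4, -2, -2]
Stage 5 (SUM): sum[0..0]=-3, sum[0..1]=-11, sum[0..2]=-7, sum[0..3]=-9, sum[0..4]=-11 -> [-3, -11, -7, -9, -11]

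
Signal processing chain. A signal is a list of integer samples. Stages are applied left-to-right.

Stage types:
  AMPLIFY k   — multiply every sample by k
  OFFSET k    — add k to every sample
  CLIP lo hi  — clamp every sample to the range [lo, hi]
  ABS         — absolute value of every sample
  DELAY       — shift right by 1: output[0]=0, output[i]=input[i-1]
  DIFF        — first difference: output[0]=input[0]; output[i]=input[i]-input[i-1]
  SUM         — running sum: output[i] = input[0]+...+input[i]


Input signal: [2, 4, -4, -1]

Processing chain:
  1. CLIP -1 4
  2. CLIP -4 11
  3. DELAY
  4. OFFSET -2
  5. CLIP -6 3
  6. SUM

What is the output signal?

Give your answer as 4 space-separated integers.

Answer: -2 -2 0 -3

Derivation:
Input: [2, 4, -4, -1]
Stage 1 (CLIP -1 4): clip(2,-1,4)=2, clip(4,-1,4)=4, clip(-4,-1,4)=-1, clip(-1,-1,4)=-1 -> [2, 4, -1, -1]
Stage 2 (CLIP -4 11): clip(2,-4,11)=2, clip(4,-4,11)=4, clip(-1,-4,11)=-1, clip(-1,-4,11)=-1 -> [2, 4, -1, -1]
Stage 3 (DELAY): [0, 2, 4, -1] = [0, 2, 4, -1] -> [0, 2, 4, -1]
Stage 4 (OFFSET -2): 0+-2=-2, 2+-2=0, 4+-2=2, -1+-2=-3 -> [-2, 0, 2, -3]
Stage 5 (CLIP -6 3): clip(-2,-6,3)=-2, clip(0,-6,3)=0, clip(2,-6,3)=2, clip(-3,-6,3)=-3 -> [-2, 0, 2, -3]
Stage 6 (SUM): sum[0..0]=-2, sum[0..1]=-2, sum[0..2]=0, sum[0..3]=-3 -> [-2, -2, 0, -3]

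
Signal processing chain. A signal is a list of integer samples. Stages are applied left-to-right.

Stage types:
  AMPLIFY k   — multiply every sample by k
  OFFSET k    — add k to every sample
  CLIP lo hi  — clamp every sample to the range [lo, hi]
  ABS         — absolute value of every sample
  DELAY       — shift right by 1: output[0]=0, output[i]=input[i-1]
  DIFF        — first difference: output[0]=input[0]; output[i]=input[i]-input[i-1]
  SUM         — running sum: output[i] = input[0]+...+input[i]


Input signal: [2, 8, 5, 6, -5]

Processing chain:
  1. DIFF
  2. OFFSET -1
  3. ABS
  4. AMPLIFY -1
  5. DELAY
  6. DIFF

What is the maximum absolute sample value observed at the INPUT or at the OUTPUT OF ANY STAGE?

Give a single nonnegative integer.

Input: [2, 8, 5, 6, -5] (max |s|=8)
Stage 1 (DIFF): s[0]=2, 8-2=6, 5-8=-3, 6-5=1, -5-6=-11 -> [2, 6, -3, 1, -11] (max |s|=11)
Stage 2 (OFFSET -1): 2+-1=1, 6+-1=5, -3+-1=-4, 1+-1=0, -11+-1=-12 -> [1, 5, -4, 0, -12] (max |s|=12)
Stage 3 (ABS): |1|=1, |5|=5, |-4|=4, |0|=0, |-12|=12 -> [1, 5, 4, 0, 12] (max |s|=12)
Stage 4 (AMPLIFY -1): 1*-1=-1, 5*-1=-5, 4*-1=-4, 0*-1=0, 12*-1=-12 -> [-1, -5, -4, 0, -12] (max |s|=12)
Stage 5 (DELAY): [0, -1, -5, -4, 0] = [0, -1, -5, -4, 0] -> [0, -1, -5, -4, 0] (max |s|=5)
Stage 6 (DIFF): s[0]=0, -1-0=-1, -5--1=-4, -4--5=1, 0--4=4 -> [0, -1, -4, 1, 4] (max |s|=4)
Overall max amplitude: 12

Answer: 12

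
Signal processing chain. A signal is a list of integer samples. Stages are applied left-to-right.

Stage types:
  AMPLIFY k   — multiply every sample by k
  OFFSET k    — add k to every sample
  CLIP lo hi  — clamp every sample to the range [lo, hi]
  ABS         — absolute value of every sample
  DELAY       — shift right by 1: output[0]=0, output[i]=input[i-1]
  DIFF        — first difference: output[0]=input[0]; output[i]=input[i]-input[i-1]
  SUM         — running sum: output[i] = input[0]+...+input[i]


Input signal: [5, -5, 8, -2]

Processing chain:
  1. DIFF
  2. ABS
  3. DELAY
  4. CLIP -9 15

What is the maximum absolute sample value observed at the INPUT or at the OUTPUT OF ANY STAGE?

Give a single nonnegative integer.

Input: [5, -5, 8, -2] (max |s|=8)
Stage 1 (DIFF): s[0]=5, -5-5=-10, 8--5=13, -2-8=-10 -> [5, -10, 13, -10] (max |s|=13)
Stage 2 (ABS): |5|=5, |-10|=10, |13|=13, |-10|=10 -> [5, 10, 13, 10] (max |s|=13)
Stage 3 (DELAY): [0, 5, 10, 13] = [0, 5, 10, 13] -> [0, 5, 10, 13] (max |s|=13)
Stage 4 (CLIP -9 15): clip(0,-9,15)=0, clip(5,-9,15)=5, clip(10,-9,15)=10, clip(13,-9,15)=13 -> [0, 5, 10, 13] (max |s|=13)
Overall max amplitude: 13

Answer: 13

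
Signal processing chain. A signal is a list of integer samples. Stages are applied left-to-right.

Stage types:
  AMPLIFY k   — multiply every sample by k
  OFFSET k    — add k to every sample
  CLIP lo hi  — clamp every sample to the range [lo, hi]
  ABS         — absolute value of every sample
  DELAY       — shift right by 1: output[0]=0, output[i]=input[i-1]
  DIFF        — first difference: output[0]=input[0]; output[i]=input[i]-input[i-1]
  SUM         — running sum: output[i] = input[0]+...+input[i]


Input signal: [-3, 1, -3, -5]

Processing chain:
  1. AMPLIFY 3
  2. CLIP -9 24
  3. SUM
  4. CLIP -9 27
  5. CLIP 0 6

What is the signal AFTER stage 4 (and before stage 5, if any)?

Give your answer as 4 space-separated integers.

Answer: -9 -6 -9 -9

Derivation:
Input: [-3, 1, -3, -5]
Stage 1 (AMPLIFY 3): -3*3=-9, 1*3=3, -3*3=-9, -5*3=-15 -> [-9, 3, -9, -15]
Stage 2 (CLIP -9 24): clip(-9,-9,24)=-9, clip(3,-9,24)=3, clip(-9,-9,24)=-9, clip(-15,-9,24)=-9 -> [-9, 3, -9, -9]
Stage 3 (SUM): sum[0..0]=-9, sum[0..1]=-6, sum[0..2]=-15, sum[0..3]=-24 -> [-9, -6, -15, -24]
Stage 4 (CLIP -9 27): clip(-9,-9,27)=-9, clip(-6,-9,27)=-6, clip(-15,-9,27)=-9, clip(-24,-9,27)=-9 -> [-9, -6, -9, -9]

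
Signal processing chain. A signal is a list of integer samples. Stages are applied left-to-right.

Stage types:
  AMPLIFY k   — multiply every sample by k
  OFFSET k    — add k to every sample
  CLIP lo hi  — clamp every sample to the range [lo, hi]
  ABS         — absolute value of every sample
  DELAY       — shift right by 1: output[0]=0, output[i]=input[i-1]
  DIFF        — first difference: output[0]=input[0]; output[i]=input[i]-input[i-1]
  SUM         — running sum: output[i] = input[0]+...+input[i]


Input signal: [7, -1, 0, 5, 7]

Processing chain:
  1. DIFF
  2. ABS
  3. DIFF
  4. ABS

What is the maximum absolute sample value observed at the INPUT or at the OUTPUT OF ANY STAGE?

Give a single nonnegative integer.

Input: [7, -1, 0, 5, 7] (max |s|=7)
Stage 1 (DIFF): s[0]=7, -1-7=-8, 0--1=1, 5-0=5, 7-5=2 -> [7, -8, 1, 5, 2] (max |s|=8)
Stage 2 (ABS): |7|=7, |-8|=8, |1|=1, |5|=5, |2|=2 -> [7, 8, 1, 5, 2] (max |s|=8)
Stage 3 (DIFF): s[0]=7, 8-7=1, 1-8=-7, 5-1=4, 2-5=-3 -> [7, 1, -7, 4, -3] (max |s|=7)
Stage 4 (ABS): |7|=7, |1|=1, |-7|=7, |4|=4, |-3|=3 -> [7, 1, 7, 4, 3] (max |s|=7)
Overall max amplitude: 8

Answer: 8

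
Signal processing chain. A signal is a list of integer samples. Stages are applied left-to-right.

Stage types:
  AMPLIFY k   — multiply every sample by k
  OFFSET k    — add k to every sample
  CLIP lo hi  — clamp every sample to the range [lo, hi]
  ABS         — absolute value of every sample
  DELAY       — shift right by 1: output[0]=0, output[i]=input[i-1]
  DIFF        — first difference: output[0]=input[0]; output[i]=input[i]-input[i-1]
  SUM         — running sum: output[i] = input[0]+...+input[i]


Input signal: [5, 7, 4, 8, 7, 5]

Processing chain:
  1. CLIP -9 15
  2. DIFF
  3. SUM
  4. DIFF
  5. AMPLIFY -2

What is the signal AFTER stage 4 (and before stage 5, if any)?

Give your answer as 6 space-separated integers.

Input: [5, 7, 4, 8, 7, 5]
Stage 1 (CLIP -9 15): clip(5,-9,15)=5, clip(7,-9,15)=7, clip(4,-9,15)=4, clip(8,-9,15)=8, clip(7,-9,15)=7, clip(5,-9,15)=5 -> [5, 7, 4, 8, 7, 5]
Stage 2 (DIFF): s[0]=5, 7-5=2, 4-7=-3, 8-4=4, 7-8=-1, 5-7=-2 -> [5, 2, -3, 4, -1, -2]
Stage 3 (SUM): sum[0..0]=5, sum[0..1]=7, sum[0..2]=4, sum[0..3]=8, sum[0..4]=7, sum[0..5]=5 -> [5, 7, 4, 8, 7, 5]
Stage 4 (DIFF): s[0]=5, 7-5=2, 4-7=-3, 8-4=4, 7-8=-1, 5-7=-2 -> [5, 2, -3, 4, -1, -2]

Answer: 5 2 -3 4 -1 -2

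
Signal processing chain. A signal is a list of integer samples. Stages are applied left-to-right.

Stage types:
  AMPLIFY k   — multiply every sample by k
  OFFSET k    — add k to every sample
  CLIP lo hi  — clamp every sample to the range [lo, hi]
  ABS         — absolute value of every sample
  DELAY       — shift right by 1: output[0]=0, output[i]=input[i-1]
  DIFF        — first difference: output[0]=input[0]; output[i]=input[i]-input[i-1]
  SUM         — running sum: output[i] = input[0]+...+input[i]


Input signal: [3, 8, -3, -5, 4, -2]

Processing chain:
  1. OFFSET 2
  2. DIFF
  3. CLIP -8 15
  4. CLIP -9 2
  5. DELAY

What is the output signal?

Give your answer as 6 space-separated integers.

Input: [3, 8, -3, -5, 4, -2]
Stage 1 (OFFSET 2): 3+2=5, 8+2=10, -3+2=-1, -5+2=-3, 4+2=6, -2+2=0 -> [5, 10, -1, -3, 6, 0]
Stage 2 (DIFF): s[0]=5, 10-5=5, -1-10=-11, -3--1=-2, 6--3=9, 0-6=-6 -> [5, 5, -11, -2, 9, -6]
Stage 3 (CLIP -8 15): clip(5,-8,15)=5, clip(5,-8,15)=5, clip(-11,-8,15)=-8, clip(-2,-8,15)=-2, clip(9,-8,15)=9, clip(-6,-8,15)=-6 -> [5, 5, -8, -2, 9, -6]
Stage 4 (CLIP -9 2): clip(5,-9,2)=2, clip(5,-9,2)=2, clip(-8,-9,2)=-8, clip(-2,-9,2)=-2, clip(9,-9,2)=2, clip(-6,-9,2)=-6 -> [2, 2, -8, -2, 2, -6]
Stage 5 (DELAY): [0, 2, 2, -8, -2, 2] = [0, 2, 2, -8, -2, 2] -> [0, 2, 2, -8, -2, 2]

Answer: 0 2 2 -8 -2 2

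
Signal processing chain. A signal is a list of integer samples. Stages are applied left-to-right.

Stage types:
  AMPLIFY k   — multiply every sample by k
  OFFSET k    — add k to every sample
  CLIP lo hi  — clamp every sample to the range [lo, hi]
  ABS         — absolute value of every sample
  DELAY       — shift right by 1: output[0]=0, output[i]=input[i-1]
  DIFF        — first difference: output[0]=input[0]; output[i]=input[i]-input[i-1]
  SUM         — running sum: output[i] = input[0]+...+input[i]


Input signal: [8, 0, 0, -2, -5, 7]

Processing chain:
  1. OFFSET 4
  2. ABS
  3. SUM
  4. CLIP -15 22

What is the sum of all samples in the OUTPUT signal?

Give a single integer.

Input: [8, 0, 0, -2, -5, 7]
Stage 1 (OFFSET 4): 8+4=12, 0+4=4, 0+4=4, -2+4=2, -5+4=-1, 7+4=11 -> [12, 4, 4, 2, -1, 11]
Stage 2 (ABS): |12|=12, |4|=4, |4|=4, |2|=2, |-1|=1, |11|=11 -> [12, 4, 4, 2, 1, 11]
Stage 3 (SUM): sum[0..0]=12, sum[0..1]=16, sum[0..2]=20, sum[0..3]=22, sum[0..4]=23, sum[0..5]=34 -> [12, 16, 20, 22, 23, 34]
Stage 4 (CLIP -15 22): clip(12,-15,22)=12, clip(16,-15,22)=16, clip(20,-15,22)=20, clip(22,-15,22)=22, clip(23,-15,22)=22, clip(34,-15,22)=22 -> [12, 16, 20, 22, 22, 22]
Output sum: 114

Answer: 114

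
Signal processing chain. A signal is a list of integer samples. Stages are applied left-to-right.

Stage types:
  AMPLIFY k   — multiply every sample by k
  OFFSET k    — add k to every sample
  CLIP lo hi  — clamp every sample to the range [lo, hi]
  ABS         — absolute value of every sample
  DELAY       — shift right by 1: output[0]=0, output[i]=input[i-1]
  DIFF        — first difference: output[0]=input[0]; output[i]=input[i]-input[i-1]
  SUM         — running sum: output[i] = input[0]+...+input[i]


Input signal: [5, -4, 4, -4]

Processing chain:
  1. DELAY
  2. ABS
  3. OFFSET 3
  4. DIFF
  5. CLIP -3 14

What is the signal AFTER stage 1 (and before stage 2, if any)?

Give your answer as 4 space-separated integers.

Input: [5, -4, 4, -4]
Stage 1 (DELAY): [0, 5, -4, 4] = [0, 5, -4, 4] -> [0, 5, -4, 4]

Answer: 0 5 -4 4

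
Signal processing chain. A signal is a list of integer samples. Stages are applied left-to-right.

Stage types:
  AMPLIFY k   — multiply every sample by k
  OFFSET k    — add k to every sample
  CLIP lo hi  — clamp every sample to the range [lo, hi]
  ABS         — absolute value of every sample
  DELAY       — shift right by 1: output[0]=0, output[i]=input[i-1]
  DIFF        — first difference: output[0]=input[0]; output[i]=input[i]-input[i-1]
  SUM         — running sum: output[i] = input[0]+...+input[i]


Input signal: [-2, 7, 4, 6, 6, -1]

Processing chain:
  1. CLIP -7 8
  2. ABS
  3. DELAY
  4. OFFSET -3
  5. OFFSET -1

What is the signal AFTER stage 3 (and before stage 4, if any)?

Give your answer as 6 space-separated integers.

Answer: 0 2 7 4 6 6

Derivation:
Input: [-2, 7, 4, 6, 6, -1]
Stage 1 (CLIP -7 8): clip(-2,-7,8)=-2, clip(7,-7,8)=7, clip(4,-7,8)=4, clip(6,-7,8)=6, clip(6,-7,8)=6, clip(-1,-7,8)=-1 -> [-2, 7, 4, 6, 6, -1]
Stage 2 (ABS): |-2|=2, |7|=7, |4|=4, |6|=6, |6|=6, |-1|=1 -> [2, 7, 4, 6, 6, 1]
Stage 3 (DELAY): [0, 2, 7, 4, 6, 6] = [0, 2, 7, 4, 6, 6] -> [0, 2, 7, 4, 6, 6]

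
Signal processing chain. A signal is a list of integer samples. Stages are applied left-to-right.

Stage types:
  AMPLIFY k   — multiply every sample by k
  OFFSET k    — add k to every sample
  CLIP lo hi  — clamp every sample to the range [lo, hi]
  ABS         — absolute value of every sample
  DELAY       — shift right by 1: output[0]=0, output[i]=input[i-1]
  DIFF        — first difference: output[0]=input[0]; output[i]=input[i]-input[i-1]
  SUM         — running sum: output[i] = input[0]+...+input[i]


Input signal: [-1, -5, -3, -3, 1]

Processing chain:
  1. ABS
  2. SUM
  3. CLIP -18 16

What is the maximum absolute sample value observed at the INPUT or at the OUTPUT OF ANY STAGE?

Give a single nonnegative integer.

Input: [-1, -5, -3, -3, 1] (max |s|=5)
Stage 1 (ABS): |-1|=1, |-5|=5, |-3|=3, |-3|=3, |1|=1 -> [1, 5, 3, 3, 1] (max |s|=5)
Stage 2 (SUM): sum[0..0]=1, sum[0..1]=6, sum[0..2]=9, sum[0..3]=12, sum[0..4]=13 -> [1, 6, 9, 12, 13] (max |s|=13)
Stage 3 (CLIP -18 16): clip(1,-18,16)=1, clip(6,-18,16)=6, clip(9,-18,16)=9, clip(12,-18,16)=12, clip(13,-18,16)=13 -> [1, 6, 9, 12, 13] (max |s|=13)
Overall max amplitude: 13

Answer: 13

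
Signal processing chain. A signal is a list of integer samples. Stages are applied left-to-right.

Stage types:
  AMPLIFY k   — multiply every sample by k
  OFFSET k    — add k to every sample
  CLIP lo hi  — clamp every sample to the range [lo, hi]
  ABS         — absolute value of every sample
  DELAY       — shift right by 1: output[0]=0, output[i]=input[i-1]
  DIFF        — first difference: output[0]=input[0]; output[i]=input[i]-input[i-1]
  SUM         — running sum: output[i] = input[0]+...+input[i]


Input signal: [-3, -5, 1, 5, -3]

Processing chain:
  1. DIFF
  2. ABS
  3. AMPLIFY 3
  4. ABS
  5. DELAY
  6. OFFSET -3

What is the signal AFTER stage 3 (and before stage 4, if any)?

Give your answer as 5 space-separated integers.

Input: [-3, -5, 1, 5, -3]
Stage 1 (DIFF): s[0]=-3, -5--3=-2, 1--5=6, 5-1=4, -3-5=-8 -> [-3, -2, 6, 4, -8]
Stage 2 (ABS): |-3|=3, |-2|=2, |6|=6, |4|=4, |-8|=8 -> [3, 2, 6, 4, 8]
Stage 3 (AMPLIFY 3): 3*3=9, 2*3=6, 6*3=18, 4*3=12, 8*3=24 -> [9, 6, 18, 12, 24]

Answer: 9 6 18 12 24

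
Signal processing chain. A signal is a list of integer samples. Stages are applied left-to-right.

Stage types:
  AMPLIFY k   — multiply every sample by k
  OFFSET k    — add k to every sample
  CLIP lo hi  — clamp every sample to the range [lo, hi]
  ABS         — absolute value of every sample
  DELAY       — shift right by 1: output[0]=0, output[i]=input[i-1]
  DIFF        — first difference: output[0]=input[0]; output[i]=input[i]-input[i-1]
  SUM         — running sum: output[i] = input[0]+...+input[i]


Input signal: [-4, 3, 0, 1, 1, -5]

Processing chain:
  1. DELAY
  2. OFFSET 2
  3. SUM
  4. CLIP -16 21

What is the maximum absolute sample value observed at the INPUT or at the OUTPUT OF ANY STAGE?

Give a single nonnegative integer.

Answer: 13

Derivation:
Input: [-4, 3, 0, 1, 1, -5] (max |s|=5)
Stage 1 (DELAY): [0, -4, 3, 0, 1, 1] = [0, -4, 3, 0, 1, 1] -> [0, -4, 3, 0, 1, 1] (max |s|=4)
Stage 2 (OFFSET 2): 0+2=2, -4+2=-2, 3+2=5, 0+2=2, 1+2=3, 1+2=3 -> [2, -2, 5, 2, 3, 3] (max |s|=5)
Stage 3 (SUM): sum[0..0]=2, sum[0..1]=0, sum[0..2]=5, sum[0..3]=7, sum[0..4]=10, sum[0..5]=13 -> [2, 0, 5, 7, 10, 13] (max |s|=13)
Stage 4 (CLIP -16 21): clip(2,-16,21)=2, clip(0,-16,21)=0, clip(5,-16,21)=5, clip(7,-16,21)=7, clip(10,-16,21)=10, clip(13,-16,21)=13 -> [2, 0, 5, 7, 10, 13] (max |s|=13)
Overall max amplitude: 13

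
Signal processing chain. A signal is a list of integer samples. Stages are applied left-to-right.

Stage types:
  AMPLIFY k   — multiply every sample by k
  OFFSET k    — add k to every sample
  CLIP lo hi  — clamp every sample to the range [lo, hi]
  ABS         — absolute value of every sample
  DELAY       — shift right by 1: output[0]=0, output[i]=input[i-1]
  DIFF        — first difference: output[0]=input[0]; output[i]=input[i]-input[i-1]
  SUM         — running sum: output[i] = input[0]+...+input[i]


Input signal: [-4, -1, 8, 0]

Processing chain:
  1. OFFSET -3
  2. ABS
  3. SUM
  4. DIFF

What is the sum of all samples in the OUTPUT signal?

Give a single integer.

Answer: 19

Derivation:
Input: [-4, -1, 8, 0]
Stage 1 (OFFSET -3): -4+-3=-7, -1+-3=-4, 8+-3=5, 0+-3=-3 -> [-7, -4, 5, -3]
Stage 2 (ABS): |-7|=7, |-4|=4, |5|=5, |-3|=3 -> [7, 4, 5, 3]
Stage 3 (SUM): sum[0..0]=7, sum[0..1]=11, sum[0..2]=16, sum[0..3]=19 -> [7, 11, 16, 19]
Stage 4 (DIFF): s[0]=7, 11-7=4, 16-11=5, 19-16=3 -> [7, 4, 5, 3]
Output sum: 19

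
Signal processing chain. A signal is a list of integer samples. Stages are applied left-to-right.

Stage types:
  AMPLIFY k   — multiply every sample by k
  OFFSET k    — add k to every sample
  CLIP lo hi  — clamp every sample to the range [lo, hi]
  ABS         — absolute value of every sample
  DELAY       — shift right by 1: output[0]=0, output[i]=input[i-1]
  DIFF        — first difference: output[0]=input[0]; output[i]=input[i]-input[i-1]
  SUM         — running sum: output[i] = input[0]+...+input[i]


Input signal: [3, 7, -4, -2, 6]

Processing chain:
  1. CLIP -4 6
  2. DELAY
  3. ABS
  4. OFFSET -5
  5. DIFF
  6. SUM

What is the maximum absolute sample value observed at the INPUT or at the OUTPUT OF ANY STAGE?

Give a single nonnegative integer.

Input: [3, 7, -4, -2, 6] (max |s|=7)
Stage 1 (CLIP -4 6): clip(3,-4,6)=3, clip(7,-4,6)=6, clip(-4,-4,6)=-4, clip(-2,-4,6)=-2, clip(6,-4,6)=6 -> [3, 6, -4, -2, 6] (max |s|=6)
Stage 2 (DELAY): [0, 3, 6, -4, -2] = [0, 3, 6, -4, -2] -> [0, 3, 6, -4, -2] (max |s|=6)
Stage 3 (ABS): |0|=0, |3|=3, |6|=6, |-4|=4, |-2|=2 -> [0, 3, 6, 4, 2] (max |s|=6)
Stage 4 (OFFSET -5): 0+-5=-5, 3+-5=-2, 6+-5=1, 4+-5=-1, 2+-5=-3 -> [-5, -2, 1, -1, -3] (max |s|=5)
Stage 5 (DIFF): s[0]=-5, -2--5=3, 1--2=3, -1-1=-2, -3--1=-2 -> [-5, 3, 3, -2, -2] (max |s|=5)
Stage 6 (SUM): sum[0..0]=-5, sum[0..1]=-2, sum[0..2]=1, sum[0..3]=-1, sum[0..4]=-3 -> [-5, -2, 1, -1, -3] (max |s|=5)
Overall max amplitude: 7

Answer: 7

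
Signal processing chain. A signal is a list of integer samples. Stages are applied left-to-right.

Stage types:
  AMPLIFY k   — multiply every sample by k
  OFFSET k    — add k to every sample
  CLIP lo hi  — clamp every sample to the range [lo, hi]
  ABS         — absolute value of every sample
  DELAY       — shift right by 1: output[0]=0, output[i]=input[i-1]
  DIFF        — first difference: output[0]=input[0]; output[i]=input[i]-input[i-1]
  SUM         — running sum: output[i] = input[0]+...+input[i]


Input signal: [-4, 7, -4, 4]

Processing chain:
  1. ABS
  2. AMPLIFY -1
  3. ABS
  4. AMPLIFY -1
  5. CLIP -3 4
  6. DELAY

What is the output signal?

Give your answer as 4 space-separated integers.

Answer: 0 -3 -3 -3

Derivation:
Input: [-4, 7, -4, 4]
Stage 1 (ABS): |-4|=4, |7|=7, |-4|=4, |4|=4 -> [4, 7, 4, 4]
Stage 2 (AMPLIFY -1): 4*-1=-4, 7*-1=-7, 4*-1=-4, 4*-1=-4 -> [-4, -7, -4, -4]
Stage 3 (ABS): |-4|=4, |-7|=7, |-4|=4, |-4|=4 -> [4, 7, 4, 4]
Stage 4 (AMPLIFY -1): 4*-1=-4, 7*-1=-7, 4*-1=-4, 4*-1=-4 -> [-4, -7, -4, -4]
Stage 5 (CLIP -3 4): clip(-4,-3,4)=-3, clip(-7,-3,4)=-3, clip(-4,-3,4)=-3, clip(-4,-3,4)=-3 -> [-3, -3, -3, -3]
Stage 6 (DELAY): [0, -3, -3, -3] = [0, -3, -3, -3] -> [0, -3, -3, -3]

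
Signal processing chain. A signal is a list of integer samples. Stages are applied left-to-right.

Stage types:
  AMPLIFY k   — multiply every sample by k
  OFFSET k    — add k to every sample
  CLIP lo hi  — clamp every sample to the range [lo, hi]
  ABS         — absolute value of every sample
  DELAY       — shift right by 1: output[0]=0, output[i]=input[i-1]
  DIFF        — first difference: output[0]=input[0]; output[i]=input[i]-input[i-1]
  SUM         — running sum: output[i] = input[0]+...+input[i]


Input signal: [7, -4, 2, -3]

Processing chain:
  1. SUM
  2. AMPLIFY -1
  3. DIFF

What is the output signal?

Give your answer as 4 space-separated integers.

Answer: -7 4 -2 3

Derivation:
Input: [7, -4, 2, -3]
Stage 1 (SUM): sum[0..0]=7, sum[0..1]=3, sum[0..2]=5, sum[0..3]=2 -> [7, 3, 5, 2]
Stage 2 (AMPLIFY -1): 7*-1=-7, 3*-1=-3, 5*-1=-5, 2*-1=-2 -> [-7, -3, -5, -2]
Stage 3 (DIFF): s[0]=-7, -3--7=4, -5--3=-2, -2--5=3 -> [-7, 4, -2, 3]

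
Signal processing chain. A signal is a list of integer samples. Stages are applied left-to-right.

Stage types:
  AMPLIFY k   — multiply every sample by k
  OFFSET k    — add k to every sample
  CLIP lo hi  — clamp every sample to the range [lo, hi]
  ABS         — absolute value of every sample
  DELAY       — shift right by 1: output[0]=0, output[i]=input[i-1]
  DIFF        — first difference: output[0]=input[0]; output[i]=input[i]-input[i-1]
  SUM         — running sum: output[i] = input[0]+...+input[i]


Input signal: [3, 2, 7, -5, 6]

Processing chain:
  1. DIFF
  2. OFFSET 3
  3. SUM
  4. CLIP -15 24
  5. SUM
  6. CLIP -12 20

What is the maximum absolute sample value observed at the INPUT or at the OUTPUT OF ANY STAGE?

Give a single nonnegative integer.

Input: [3, 2, 7, -5, 6] (max |s|=7)
Stage 1 (DIFF): s[0]=3, 2-3=-1, 7-2=5, -5-7=-12, 6--5=11 -> [3, -1, 5, -12, 11] (max |s|=12)
Stage 2 (OFFSET 3): 3+3=6, -1+3=2, 5+3=8, -12+3=-9, 11+3=14 -> [6, 2, 8, -9, 14] (max |s|=14)
Stage 3 (SUM): sum[0..0]=6, sum[0..1]=8, sum[0..2]=16, sum[0..3]=7, sum[0..4]=21 -> [6, 8, 16, 7, 21] (max |s|=21)
Stage 4 (CLIP -15 24): clip(6,-15,24)=6, clip(8,-15,24)=8, clip(16,-15,24)=16, clip(7,-15,24)=7, clip(21,-15,24)=21 -> [6, 8, 16, 7, 21] (max |s|=21)
Stage 5 (SUM): sum[0..0]=6, sum[0..1]=14, sum[0..2]=30, sum[0..3]=37, sum[0..4]=58 -> [6, 14, 30, 37, 58] (max |s|=58)
Stage 6 (CLIP -12 20): clip(6,-12,20)=6, clip(14,-12,20)=14, clip(30,-12,20)=20, clip(37,-12,20)=20, clip(58,-12,20)=20 -> [6, 14, 20, 20, 20] (max |s|=20)
Overall max amplitude: 58

Answer: 58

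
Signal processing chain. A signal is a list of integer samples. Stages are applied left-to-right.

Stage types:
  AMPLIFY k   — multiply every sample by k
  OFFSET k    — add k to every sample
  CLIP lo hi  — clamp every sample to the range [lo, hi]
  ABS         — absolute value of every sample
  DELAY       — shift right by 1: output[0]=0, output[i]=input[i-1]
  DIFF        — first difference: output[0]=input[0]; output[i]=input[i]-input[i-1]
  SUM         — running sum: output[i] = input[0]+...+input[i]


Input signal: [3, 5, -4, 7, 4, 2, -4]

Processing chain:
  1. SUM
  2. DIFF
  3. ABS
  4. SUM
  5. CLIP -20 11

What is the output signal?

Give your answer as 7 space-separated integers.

Input: [3, 5, -4, 7, 4, 2, -4]
Stage 1 (SUM): sum[0..0]=3, sum[0..1]=8, sum[0..2]=4, sum[0..3]=11, sum[0..4]=15, sum[0..5]=17, sum[0..6]=13 -> [3, 8, 4, 11, 15, 17, 13]
Stage 2 (DIFF): s[0]=3, 8-3=5, 4-8=-4, 11-4=7, 15-11=4, 17-15=2, 13-17=-4 -> [3, 5, -4, 7, 4, 2, -4]
Stage 3 (ABS): |3|=3, |5|=5, |-4|=4, |7|=7, |4|=4, |2|=2, |-4|=4 -> [3, 5, 4, 7, 4, 2, 4]
Stage 4 (SUM): sum[0..0]=3, sum[0..1]=8, sum[0..2]=12, sum[0..3]=19, sum[0..4]=23, sum[0..5]=25, sum[0..6]=29 -> [3, 8, 12, 19, 23, 25, 29]
Stage 5 (CLIP -20 11): clip(3,-20,11)=3, clip(8,-20,11)=8, clip(12,-20,11)=11, clip(19,-20,11)=11, clip(23,-20,11)=11, clip(25,-20,11)=11, clip(29,-20,11)=11 -> [3, 8, 11, 11, 11, 11, 11]

Answer: 3 8 11 11 11 11 11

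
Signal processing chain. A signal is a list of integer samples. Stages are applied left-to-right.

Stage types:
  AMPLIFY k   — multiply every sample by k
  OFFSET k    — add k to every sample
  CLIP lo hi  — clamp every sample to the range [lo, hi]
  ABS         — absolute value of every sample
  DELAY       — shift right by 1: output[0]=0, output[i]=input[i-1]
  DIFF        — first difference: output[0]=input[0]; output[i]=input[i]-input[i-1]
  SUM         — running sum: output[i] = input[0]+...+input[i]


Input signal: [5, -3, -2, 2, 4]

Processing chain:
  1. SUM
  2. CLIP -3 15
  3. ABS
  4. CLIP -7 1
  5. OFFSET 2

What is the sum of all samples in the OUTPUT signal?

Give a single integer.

Input: [5, -3, -2, 2, 4]
Stage 1 (SUM): sum[0..0]=5, sum[0..1]=2, sum[0..2]=0, sum[0..3]=2, sum[0..4]=6 -> [5, 2, 0, 2, 6]
Stage 2 (CLIP -3 15): clip(5,-3,15)=5, clip(2,-3,15)=2, clip(0,-3,15)=0, clip(2,-3,15)=2, clip(6,-3,15)=6 -> [5, 2, 0, 2, 6]
Stage 3 (ABS): |5|=5, |2|=2, |0|=0, |2|=2, |6|=6 -> [5, 2, 0, 2, 6]
Stage 4 (CLIP -7 1): clip(5,-7,1)=1, clip(2,-7,1)=1, clip(0,-7,1)=0, clip(2,-7,1)=1, clip(6,-7,1)=1 -> [1, 1, 0, 1, 1]
Stage 5 (OFFSET 2): 1+2=3, 1+2=3, 0+2=2, 1+2=3, 1+2=3 -> [3, 3, 2, 3, 3]
Output sum: 14

Answer: 14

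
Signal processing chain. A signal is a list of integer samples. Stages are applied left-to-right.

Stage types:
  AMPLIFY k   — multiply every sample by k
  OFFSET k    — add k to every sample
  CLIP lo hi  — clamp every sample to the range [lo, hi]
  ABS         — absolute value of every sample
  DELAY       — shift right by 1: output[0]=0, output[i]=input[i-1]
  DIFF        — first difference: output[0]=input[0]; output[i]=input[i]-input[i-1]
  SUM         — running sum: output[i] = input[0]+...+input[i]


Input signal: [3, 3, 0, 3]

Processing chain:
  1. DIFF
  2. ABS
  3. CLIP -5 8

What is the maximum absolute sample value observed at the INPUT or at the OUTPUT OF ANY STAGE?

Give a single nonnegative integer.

Input: [3, 3, 0, 3] (max |s|=3)
Stage 1 (DIFF): s[0]=3, 3-3=0, 0-3=-3, 3-0=3 -> [3, 0, -3, 3] (max |s|=3)
Stage 2 (ABS): |3|=3, |0|=0, |-3|=3, |3|=3 -> [3, 0, 3, 3] (max |s|=3)
Stage 3 (CLIP -5 8): clip(3,-5,8)=3, clip(0,-5,8)=0, clip(3,-5,8)=3, clip(3,-5,8)=3 -> [3, 0, 3, 3] (max |s|=3)
Overall max amplitude: 3

Answer: 3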